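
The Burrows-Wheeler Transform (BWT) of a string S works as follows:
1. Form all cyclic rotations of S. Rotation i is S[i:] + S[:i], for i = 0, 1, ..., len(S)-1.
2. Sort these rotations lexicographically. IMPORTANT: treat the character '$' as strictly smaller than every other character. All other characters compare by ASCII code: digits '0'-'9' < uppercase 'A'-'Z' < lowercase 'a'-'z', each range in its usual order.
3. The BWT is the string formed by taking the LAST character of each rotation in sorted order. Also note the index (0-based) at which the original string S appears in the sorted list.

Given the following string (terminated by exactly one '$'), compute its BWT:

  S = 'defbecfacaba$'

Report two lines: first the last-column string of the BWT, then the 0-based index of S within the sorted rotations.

All 13 rotations (rotation i = S[i:]+S[:i]):
  rot[0] = defbecfacaba$
  rot[1] = efbecfacaba$d
  rot[2] = fbecfacaba$de
  rot[3] = becfacaba$def
  rot[4] = ecfacaba$defb
  rot[5] = cfacaba$defbe
  rot[6] = facaba$defbec
  rot[7] = acaba$defbecf
  rot[8] = caba$defbecfa
  rot[9] = aba$defbecfac
  rot[10] = ba$defbecfaca
  rot[11] = a$defbecfacab
  rot[12] = $defbecfacaba
Sorted (with $ < everything):
  sorted[0] = $defbecfacaba  (last char: 'a')
  sorted[1] = a$defbecfacab  (last char: 'b')
  sorted[2] = aba$defbecfac  (last char: 'c')
  sorted[3] = acaba$defbecf  (last char: 'f')
  sorted[4] = ba$defbecfaca  (last char: 'a')
  sorted[5] = becfacaba$def  (last char: 'f')
  sorted[6] = caba$defbecfa  (last char: 'a')
  sorted[7] = cfacaba$defbe  (last char: 'e')
  sorted[8] = defbecfacaba$  (last char: '$')
  sorted[9] = ecfacaba$defb  (last char: 'b')
  sorted[10] = efbecfacaba$d  (last char: 'd')
  sorted[11] = facaba$defbec  (last char: 'c')
  sorted[12] = fbecfacaba$de  (last char: 'e')
Last column: abcfafae$bdce
Original string S is at sorted index 8

Answer: abcfafae$bdce
8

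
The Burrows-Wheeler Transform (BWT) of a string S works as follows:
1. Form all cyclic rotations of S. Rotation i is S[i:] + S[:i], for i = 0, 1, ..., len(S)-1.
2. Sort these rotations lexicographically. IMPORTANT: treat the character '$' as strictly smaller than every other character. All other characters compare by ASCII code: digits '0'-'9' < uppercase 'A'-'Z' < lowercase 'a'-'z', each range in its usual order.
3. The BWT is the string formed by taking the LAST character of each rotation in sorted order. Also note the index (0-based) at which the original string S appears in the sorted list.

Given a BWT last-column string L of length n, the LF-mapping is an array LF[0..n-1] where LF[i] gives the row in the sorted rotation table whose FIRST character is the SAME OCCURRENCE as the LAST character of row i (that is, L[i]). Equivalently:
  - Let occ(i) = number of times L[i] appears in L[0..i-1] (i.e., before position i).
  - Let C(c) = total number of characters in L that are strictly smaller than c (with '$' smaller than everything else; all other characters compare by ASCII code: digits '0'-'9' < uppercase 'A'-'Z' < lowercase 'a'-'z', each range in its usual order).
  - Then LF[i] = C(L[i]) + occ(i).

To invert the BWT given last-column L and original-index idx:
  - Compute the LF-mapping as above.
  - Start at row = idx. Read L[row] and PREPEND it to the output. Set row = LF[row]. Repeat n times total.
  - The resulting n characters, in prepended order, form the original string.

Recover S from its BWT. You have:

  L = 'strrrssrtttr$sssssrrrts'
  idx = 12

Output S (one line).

LF mapping: 9 18 1 2 3 10 11 4 19 20 21 5 0 12 13 14 15 16 6 7 8 22 17
Walk LF starting at row 12, prepending L[row]:
  step 1: row=12, L[12]='$', prepend. Next row=LF[12]=0
  step 2: row=0, L[0]='s', prepend. Next row=LF[0]=9
  step 3: row=9, L[9]='t', prepend. Next row=LF[9]=20
  step 4: row=20, L[20]='r', prepend. Next row=LF[20]=8
  step 5: row=8, L[8]='t', prepend. Next row=LF[8]=19
  step 6: row=19, L[19]='r', prepend. Next row=LF[19]=7
  step 7: row=7, L[7]='r', prepend. Next row=LF[7]=4
  step 8: row=4, L[4]='r', prepend. Next row=LF[4]=3
  step 9: row=3, L[3]='r', prepend. Next row=LF[3]=2
  step 10: row=2, L[2]='r', prepend. Next row=LF[2]=1
  step 11: row=1, L[1]='t', prepend. Next row=LF[1]=18
  step 12: row=18, L[18]='r', prepend. Next row=LF[18]=6
  step 13: row=6, L[6]='s', prepend. Next row=LF[6]=11
  step 14: row=11, L[11]='r', prepend. Next row=LF[11]=5
  step 15: row=5, L[5]='s', prepend. Next row=LF[5]=10
  step 16: row=10, L[10]='t', prepend. Next row=LF[10]=21
  step 17: row=21, L[21]='t', prepend. Next row=LF[21]=22
  step 18: row=22, L[22]='s', prepend. Next row=LF[22]=17
  step 19: row=17, L[17]='s', prepend. Next row=LF[17]=16
  step 20: row=16, L[16]='s', prepend. Next row=LF[16]=15
  step 21: row=15, L[15]='s', prepend. Next row=LF[15]=14
  step 22: row=14, L[14]='s', prepend. Next row=LF[14]=13
  step 23: row=13, L[13]='s', prepend. Next row=LF[13]=12
Reversed output: ssssssttsrsrtrrrrrtrts$

Answer: ssssssttsrsrtrrrrrtrts$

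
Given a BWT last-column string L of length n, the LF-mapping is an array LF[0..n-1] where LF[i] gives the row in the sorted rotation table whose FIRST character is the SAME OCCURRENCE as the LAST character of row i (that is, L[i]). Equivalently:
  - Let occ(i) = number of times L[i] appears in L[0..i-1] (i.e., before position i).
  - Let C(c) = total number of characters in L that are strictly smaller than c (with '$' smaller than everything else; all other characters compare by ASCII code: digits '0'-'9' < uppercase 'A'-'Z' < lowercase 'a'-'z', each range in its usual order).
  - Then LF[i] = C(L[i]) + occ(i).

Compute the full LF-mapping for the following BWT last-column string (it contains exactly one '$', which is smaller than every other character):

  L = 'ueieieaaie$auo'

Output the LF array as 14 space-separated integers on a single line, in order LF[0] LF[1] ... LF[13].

Char counts: '$':1, 'a':3, 'e':4, 'i':3, 'o':1, 'u':2
C (first-col start): C('$')=0, C('a')=1, C('e')=4, C('i')=8, C('o')=11, C('u')=12
L[0]='u': occ=0, LF[0]=C('u')+0=12+0=12
L[1]='e': occ=0, LF[1]=C('e')+0=4+0=4
L[2]='i': occ=0, LF[2]=C('i')+0=8+0=8
L[3]='e': occ=1, LF[3]=C('e')+1=4+1=5
L[4]='i': occ=1, LF[4]=C('i')+1=8+1=9
L[5]='e': occ=2, LF[5]=C('e')+2=4+2=6
L[6]='a': occ=0, LF[6]=C('a')+0=1+0=1
L[7]='a': occ=1, LF[7]=C('a')+1=1+1=2
L[8]='i': occ=2, LF[8]=C('i')+2=8+2=10
L[9]='e': occ=3, LF[9]=C('e')+3=4+3=7
L[10]='$': occ=0, LF[10]=C('$')+0=0+0=0
L[11]='a': occ=2, LF[11]=C('a')+2=1+2=3
L[12]='u': occ=1, LF[12]=C('u')+1=12+1=13
L[13]='o': occ=0, LF[13]=C('o')+0=11+0=11

Answer: 12 4 8 5 9 6 1 2 10 7 0 3 13 11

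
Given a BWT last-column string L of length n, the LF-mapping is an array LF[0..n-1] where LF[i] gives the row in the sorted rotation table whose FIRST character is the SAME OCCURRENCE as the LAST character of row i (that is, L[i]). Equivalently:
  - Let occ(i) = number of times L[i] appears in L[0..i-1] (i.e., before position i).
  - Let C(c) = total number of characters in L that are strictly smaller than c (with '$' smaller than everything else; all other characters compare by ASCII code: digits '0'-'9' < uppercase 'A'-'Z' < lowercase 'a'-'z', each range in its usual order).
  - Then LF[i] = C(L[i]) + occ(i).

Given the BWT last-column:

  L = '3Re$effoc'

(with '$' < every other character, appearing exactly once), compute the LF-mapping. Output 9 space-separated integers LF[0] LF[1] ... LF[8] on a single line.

Answer: 1 2 4 0 5 6 7 8 3

Derivation:
Char counts: '$':1, '3':1, 'R':1, 'c':1, 'e':2, 'f':2, 'o':1
C (first-col start): C('$')=0, C('3')=1, C('R')=2, C('c')=3, C('e')=4, C('f')=6, C('o')=8
L[0]='3': occ=0, LF[0]=C('3')+0=1+0=1
L[1]='R': occ=0, LF[1]=C('R')+0=2+0=2
L[2]='e': occ=0, LF[2]=C('e')+0=4+0=4
L[3]='$': occ=0, LF[3]=C('$')+0=0+0=0
L[4]='e': occ=1, LF[4]=C('e')+1=4+1=5
L[5]='f': occ=0, LF[5]=C('f')+0=6+0=6
L[6]='f': occ=1, LF[6]=C('f')+1=6+1=7
L[7]='o': occ=0, LF[7]=C('o')+0=8+0=8
L[8]='c': occ=0, LF[8]=C('c')+0=3+0=3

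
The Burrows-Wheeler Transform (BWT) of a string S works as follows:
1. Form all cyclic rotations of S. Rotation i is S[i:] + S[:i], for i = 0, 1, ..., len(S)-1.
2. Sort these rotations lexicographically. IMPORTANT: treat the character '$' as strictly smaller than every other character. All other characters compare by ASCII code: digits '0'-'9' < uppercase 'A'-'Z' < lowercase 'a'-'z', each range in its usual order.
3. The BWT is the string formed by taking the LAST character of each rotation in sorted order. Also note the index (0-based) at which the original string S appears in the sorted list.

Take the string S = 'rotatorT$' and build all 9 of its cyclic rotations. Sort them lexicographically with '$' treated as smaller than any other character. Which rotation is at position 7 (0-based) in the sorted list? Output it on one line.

Answer: tatorT$ro

Derivation:
All 9 rotations (rotation i = S[i:]+S[:i]):
  rot[0] = rotatorT$
  rot[1] = otatorT$r
  rot[2] = tatorT$ro
  rot[3] = atorT$rot
  rot[4] = torT$rota
  rot[5] = orT$rotat
  rot[6] = rT$rotato
  rot[7] = T$rotator
  rot[8] = $rotatorT
Sorted (with $ < everything):
  sorted[0] = $rotatorT
  sorted[1] = T$rotator
  sorted[2] = atorT$rot
  sorted[3] = orT$rotat
  sorted[4] = otatorT$r
  sorted[5] = rT$rotato
  sorted[6] = rotatorT$
  sorted[7] = tatorT$ro
  sorted[8] = torT$rota
sorted[7] = tatorT$ro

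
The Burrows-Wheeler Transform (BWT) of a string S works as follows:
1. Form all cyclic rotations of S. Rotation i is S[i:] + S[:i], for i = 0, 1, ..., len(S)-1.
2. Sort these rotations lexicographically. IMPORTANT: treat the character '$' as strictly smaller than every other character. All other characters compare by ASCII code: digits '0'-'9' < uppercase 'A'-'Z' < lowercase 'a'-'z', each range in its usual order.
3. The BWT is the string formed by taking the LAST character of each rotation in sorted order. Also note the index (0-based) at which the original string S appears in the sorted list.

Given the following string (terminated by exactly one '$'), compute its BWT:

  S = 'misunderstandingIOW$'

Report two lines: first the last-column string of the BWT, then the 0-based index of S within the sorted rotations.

All 20 rotations (rotation i = S[i:]+S[:i]):
  rot[0] = misunderstandingIOW$
  rot[1] = isunderstandingIOW$m
  rot[2] = sunderstandingIOW$mi
  rot[3] = understandingIOW$mis
  rot[4] = nderstandingIOW$misu
  rot[5] = derstandingIOW$misun
  rot[6] = erstandingIOW$misund
  rot[7] = rstandingIOW$misunde
  rot[8] = standingIOW$misunder
  rot[9] = tandingIOW$misunders
  rot[10] = andingIOW$misunderst
  rot[11] = ndingIOW$misundersta
  rot[12] = dingIOW$misunderstan
  rot[13] = ingIOW$misunderstand
  rot[14] = ngIOW$misunderstandi
  rot[15] = gIOW$misunderstandin
  rot[16] = IOW$misunderstanding
  rot[17] = OW$misunderstandingI
  rot[18] = W$misunderstandingIO
  rot[19] = $misunderstandingIOW
Sorted (with $ < everything):
  sorted[0] = $misunderstandingIOW  (last char: 'W')
  sorted[1] = IOW$misunderstanding  (last char: 'g')
  sorted[2] = OW$misunderstandingI  (last char: 'I')
  sorted[3] = W$misunderstandingIO  (last char: 'O')
  sorted[4] = andingIOW$misunderst  (last char: 't')
  sorted[5] = derstandingIOW$misun  (last char: 'n')
  sorted[6] = dingIOW$misunderstan  (last char: 'n')
  sorted[7] = erstandingIOW$misund  (last char: 'd')
  sorted[8] = gIOW$misunderstandin  (last char: 'n')
  sorted[9] = ingIOW$misunderstand  (last char: 'd')
  sorted[10] = isunderstandingIOW$m  (last char: 'm')
  sorted[11] = misunderstandingIOW$  (last char: '$')
  sorted[12] = nderstandingIOW$misu  (last char: 'u')
  sorted[13] = ndingIOW$misundersta  (last char: 'a')
  sorted[14] = ngIOW$misunderstandi  (last char: 'i')
  sorted[15] = rstandingIOW$misunde  (last char: 'e')
  sorted[16] = standingIOW$misunder  (last char: 'r')
  sorted[17] = sunderstandingIOW$mi  (last char: 'i')
  sorted[18] = tandingIOW$misunders  (last char: 's')
  sorted[19] = understandingIOW$mis  (last char: 's')
Last column: WgIOtnndndm$uaieriss
Original string S is at sorted index 11

Answer: WgIOtnndndm$uaieriss
11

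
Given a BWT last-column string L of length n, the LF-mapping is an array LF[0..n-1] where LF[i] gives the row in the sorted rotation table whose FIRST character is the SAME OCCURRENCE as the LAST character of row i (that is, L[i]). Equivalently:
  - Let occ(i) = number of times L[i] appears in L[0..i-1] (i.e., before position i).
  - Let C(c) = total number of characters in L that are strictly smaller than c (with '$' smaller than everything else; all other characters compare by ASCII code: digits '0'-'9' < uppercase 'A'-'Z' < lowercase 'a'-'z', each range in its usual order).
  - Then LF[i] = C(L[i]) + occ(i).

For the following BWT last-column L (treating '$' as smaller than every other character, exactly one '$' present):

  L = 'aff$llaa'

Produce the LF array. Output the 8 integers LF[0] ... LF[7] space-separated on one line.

Char counts: '$':1, 'a':3, 'f':2, 'l':2
C (first-col start): C('$')=0, C('a')=1, C('f')=4, C('l')=6
L[0]='a': occ=0, LF[0]=C('a')+0=1+0=1
L[1]='f': occ=0, LF[1]=C('f')+0=4+0=4
L[2]='f': occ=1, LF[2]=C('f')+1=4+1=5
L[3]='$': occ=0, LF[3]=C('$')+0=0+0=0
L[4]='l': occ=0, LF[4]=C('l')+0=6+0=6
L[5]='l': occ=1, LF[5]=C('l')+1=6+1=7
L[6]='a': occ=1, LF[6]=C('a')+1=1+1=2
L[7]='a': occ=2, LF[7]=C('a')+2=1+2=3

Answer: 1 4 5 0 6 7 2 3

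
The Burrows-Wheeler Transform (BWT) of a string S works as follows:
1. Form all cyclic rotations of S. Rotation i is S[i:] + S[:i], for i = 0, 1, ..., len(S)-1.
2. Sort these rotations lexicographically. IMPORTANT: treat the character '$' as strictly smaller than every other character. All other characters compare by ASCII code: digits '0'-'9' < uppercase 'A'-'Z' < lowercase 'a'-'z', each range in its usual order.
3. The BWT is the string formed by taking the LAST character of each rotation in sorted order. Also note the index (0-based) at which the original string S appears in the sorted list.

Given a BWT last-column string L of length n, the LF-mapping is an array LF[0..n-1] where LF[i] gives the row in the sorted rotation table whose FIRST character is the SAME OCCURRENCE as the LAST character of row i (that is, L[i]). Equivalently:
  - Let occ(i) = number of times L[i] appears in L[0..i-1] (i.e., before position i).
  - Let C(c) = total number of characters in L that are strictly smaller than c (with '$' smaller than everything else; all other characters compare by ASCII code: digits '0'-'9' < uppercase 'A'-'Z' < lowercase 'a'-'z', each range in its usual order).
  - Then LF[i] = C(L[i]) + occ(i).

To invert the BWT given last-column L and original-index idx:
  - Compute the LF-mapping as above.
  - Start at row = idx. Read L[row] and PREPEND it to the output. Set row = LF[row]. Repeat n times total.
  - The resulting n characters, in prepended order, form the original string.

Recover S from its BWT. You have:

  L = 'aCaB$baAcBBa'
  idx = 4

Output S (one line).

LF mapping: 6 5 7 2 0 10 8 1 11 3 4 9
Walk LF starting at row 4, prepending L[row]:
  step 1: row=4, L[4]='$', prepend. Next row=LF[4]=0
  step 2: row=0, L[0]='a', prepend. Next row=LF[0]=6
  step 3: row=6, L[6]='a', prepend. Next row=LF[6]=8
  step 4: row=8, L[8]='c', prepend. Next row=LF[8]=11
  step 5: row=11, L[11]='a', prepend. Next row=LF[11]=9
  step 6: row=9, L[9]='B', prepend. Next row=LF[9]=3
  step 7: row=3, L[3]='B', prepend. Next row=LF[3]=2
  step 8: row=2, L[2]='a', prepend. Next row=LF[2]=7
  step 9: row=7, L[7]='A', prepend. Next row=LF[7]=1
  step 10: row=1, L[1]='C', prepend. Next row=LF[1]=5
  step 11: row=5, L[5]='b', prepend. Next row=LF[5]=10
  step 12: row=10, L[10]='B', prepend. Next row=LF[10]=4
Reversed output: BbCAaBBacaa$

Answer: BbCAaBBacaa$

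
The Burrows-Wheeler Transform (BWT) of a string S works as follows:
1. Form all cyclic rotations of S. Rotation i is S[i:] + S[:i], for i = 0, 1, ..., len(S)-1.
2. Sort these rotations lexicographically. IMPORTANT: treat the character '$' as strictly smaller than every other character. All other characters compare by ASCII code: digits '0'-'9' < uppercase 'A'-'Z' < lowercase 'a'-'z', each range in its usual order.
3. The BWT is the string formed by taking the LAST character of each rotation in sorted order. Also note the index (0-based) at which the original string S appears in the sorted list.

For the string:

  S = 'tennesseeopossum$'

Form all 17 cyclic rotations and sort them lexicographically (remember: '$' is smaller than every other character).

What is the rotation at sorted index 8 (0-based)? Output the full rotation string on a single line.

Answer: opossum$tennessee

Derivation:
All 17 rotations (rotation i = S[i:]+S[:i]):
  rot[0] = tennesseeopossum$
  rot[1] = ennesseeopossum$t
  rot[2] = nnesseeopossum$te
  rot[3] = nesseeopossum$ten
  rot[4] = esseeopossum$tenn
  rot[5] = sseeopossum$tenne
  rot[6] = seeopossum$tennes
  rot[7] = eeopossum$tenness
  rot[8] = eopossum$tennesse
  rot[9] = opossum$tennessee
  rot[10] = possum$tennesseeo
  rot[11] = ossum$tennesseeop
  rot[12] = ssum$tennesseeopo
  rot[13] = sum$tennesseeopos
  rot[14] = um$tennesseeoposs
  rot[15] = m$tennesseeopossu
  rot[16] = $tennesseeopossum
Sorted (with $ < everything):
  sorted[0] = $tennesseeopossum
  sorted[1] = eeopossum$tenness
  sorted[2] = ennesseeopossum$t
  sorted[3] = eopossum$tennesse
  sorted[4] = esseeopossum$tenn
  sorted[5] = m$tennesseeopossu
  sorted[6] = nesseeopossum$ten
  sorted[7] = nnesseeopossum$te
  sorted[8] = opossum$tennessee
  sorted[9] = ossum$tennesseeop
  sorted[10] = possum$tennesseeo
  sorted[11] = seeopossum$tennes
  sorted[12] = sseeopossum$tenne
  sorted[13] = ssum$tennesseeopo
  sorted[14] = sum$tennesseeopos
  sorted[15] = tennesseeopossum$
  sorted[16] = um$tennesseeoposs
sorted[8] = opossum$tennessee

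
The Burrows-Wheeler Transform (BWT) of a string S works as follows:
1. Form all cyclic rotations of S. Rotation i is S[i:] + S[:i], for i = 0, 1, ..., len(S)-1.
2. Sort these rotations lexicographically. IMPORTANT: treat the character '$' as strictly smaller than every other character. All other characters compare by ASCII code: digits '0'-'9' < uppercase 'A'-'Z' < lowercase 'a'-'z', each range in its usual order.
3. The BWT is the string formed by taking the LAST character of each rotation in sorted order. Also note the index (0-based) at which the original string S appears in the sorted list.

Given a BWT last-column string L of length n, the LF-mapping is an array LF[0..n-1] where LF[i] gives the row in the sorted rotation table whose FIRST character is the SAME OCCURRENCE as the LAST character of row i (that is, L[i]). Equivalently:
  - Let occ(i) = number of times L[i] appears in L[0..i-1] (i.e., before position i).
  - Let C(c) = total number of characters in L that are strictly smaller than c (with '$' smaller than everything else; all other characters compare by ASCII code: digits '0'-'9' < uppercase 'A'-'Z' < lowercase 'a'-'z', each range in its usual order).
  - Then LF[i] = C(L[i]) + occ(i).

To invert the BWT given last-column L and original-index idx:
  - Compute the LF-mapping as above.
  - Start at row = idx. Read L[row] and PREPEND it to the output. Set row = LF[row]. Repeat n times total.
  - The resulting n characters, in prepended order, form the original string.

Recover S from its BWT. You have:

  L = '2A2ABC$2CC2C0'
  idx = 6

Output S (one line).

Answer: A0CCC2CB2A22$

Derivation:
LF mapping: 2 6 3 7 8 9 0 4 10 11 5 12 1
Walk LF starting at row 6, prepending L[row]:
  step 1: row=6, L[6]='$', prepend. Next row=LF[6]=0
  step 2: row=0, L[0]='2', prepend. Next row=LF[0]=2
  step 3: row=2, L[2]='2', prepend. Next row=LF[2]=3
  step 4: row=3, L[3]='A', prepend. Next row=LF[3]=7
  step 5: row=7, L[7]='2', prepend. Next row=LF[7]=4
  step 6: row=4, L[4]='B', prepend. Next row=LF[4]=8
  step 7: row=8, L[8]='C', prepend. Next row=LF[8]=10
  step 8: row=10, L[10]='2', prepend. Next row=LF[10]=5
  step 9: row=5, L[5]='C', prepend. Next row=LF[5]=9
  step 10: row=9, L[9]='C', prepend. Next row=LF[9]=11
  step 11: row=11, L[11]='C', prepend. Next row=LF[11]=12
  step 12: row=12, L[12]='0', prepend. Next row=LF[12]=1
  step 13: row=1, L[1]='A', prepend. Next row=LF[1]=6
Reversed output: A0CCC2CB2A22$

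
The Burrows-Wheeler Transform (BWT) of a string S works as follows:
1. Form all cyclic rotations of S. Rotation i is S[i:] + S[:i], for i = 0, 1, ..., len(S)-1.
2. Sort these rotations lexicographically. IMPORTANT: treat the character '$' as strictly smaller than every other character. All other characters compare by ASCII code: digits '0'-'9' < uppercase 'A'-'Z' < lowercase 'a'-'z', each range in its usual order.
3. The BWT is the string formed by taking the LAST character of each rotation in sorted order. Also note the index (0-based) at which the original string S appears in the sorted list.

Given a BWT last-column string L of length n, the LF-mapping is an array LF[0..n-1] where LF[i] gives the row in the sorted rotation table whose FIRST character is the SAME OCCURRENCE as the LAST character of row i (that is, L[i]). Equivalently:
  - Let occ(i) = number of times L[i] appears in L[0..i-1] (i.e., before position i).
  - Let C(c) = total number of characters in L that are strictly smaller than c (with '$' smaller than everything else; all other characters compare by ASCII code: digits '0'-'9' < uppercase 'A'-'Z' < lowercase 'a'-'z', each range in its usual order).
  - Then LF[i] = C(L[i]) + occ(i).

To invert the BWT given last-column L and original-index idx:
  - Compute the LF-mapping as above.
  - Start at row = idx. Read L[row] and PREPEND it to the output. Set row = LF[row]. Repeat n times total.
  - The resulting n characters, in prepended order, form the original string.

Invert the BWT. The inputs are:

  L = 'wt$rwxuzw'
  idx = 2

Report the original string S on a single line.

LF mapping: 4 2 0 1 5 7 3 8 6
Walk LF starting at row 2, prepending L[row]:
  step 1: row=2, L[2]='$', prepend. Next row=LF[2]=0
  step 2: row=0, L[0]='w', prepend. Next row=LF[0]=4
  step 3: row=4, L[4]='w', prepend. Next row=LF[4]=5
  step 4: row=5, L[5]='x', prepend. Next row=LF[5]=7
  step 5: row=7, L[7]='z', prepend. Next row=LF[7]=8
  step 6: row=8, L[8]='w', prepend. Next row=LF[8]=6
  step 7: row=6, L[6]='u', prepend. Next row=LF[6]=3
  step 8: row=3, L[3]='r', prepend. Next row=LF[3]=1
  step 9: row=1, L[1]='t', prepend. Next row=LF[1]=2
Reversed output: truwzxww$

Answer: truwzxww$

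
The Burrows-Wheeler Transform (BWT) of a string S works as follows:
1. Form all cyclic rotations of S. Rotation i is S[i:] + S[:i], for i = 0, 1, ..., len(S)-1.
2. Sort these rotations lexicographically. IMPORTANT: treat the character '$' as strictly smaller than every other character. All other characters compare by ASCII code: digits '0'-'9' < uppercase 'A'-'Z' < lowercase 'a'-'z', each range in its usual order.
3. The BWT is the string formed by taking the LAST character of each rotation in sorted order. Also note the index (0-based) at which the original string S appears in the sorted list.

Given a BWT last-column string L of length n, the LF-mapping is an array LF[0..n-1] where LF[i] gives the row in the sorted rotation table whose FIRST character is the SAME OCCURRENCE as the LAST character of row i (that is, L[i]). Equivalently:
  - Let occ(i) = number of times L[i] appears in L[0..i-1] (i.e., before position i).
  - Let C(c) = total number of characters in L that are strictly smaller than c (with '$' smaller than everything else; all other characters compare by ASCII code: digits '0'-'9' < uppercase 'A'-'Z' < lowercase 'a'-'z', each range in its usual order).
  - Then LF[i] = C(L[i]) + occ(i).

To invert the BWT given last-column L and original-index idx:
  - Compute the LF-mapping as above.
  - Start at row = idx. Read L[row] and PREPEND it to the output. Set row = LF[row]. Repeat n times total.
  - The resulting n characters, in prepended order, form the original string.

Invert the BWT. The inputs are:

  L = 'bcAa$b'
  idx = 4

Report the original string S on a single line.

LF mapping: 3 5 1 2 0 4
Walk LF starting at row 4, prepending L[row]:
  step 1: row=4, L[4]='$', prepend. Next row=LF[4]=0
  step 2: row=0, L[0]='b', prepend. Next row=LF[0]=3
  step 3: row=3, L[3]='a', prepend. Next row=LF[3]=2
  step 4: row=2, L[2]='A', prepend. Next row=LF[2]=1
  step 5: row=1, L[1]='c', prepend. Next row=LF[1]=5
  step 6: row=5, L[5]='b', prepend. Next row=LF[5]=4
Reversed output: bcAab$

Answer: bcAab$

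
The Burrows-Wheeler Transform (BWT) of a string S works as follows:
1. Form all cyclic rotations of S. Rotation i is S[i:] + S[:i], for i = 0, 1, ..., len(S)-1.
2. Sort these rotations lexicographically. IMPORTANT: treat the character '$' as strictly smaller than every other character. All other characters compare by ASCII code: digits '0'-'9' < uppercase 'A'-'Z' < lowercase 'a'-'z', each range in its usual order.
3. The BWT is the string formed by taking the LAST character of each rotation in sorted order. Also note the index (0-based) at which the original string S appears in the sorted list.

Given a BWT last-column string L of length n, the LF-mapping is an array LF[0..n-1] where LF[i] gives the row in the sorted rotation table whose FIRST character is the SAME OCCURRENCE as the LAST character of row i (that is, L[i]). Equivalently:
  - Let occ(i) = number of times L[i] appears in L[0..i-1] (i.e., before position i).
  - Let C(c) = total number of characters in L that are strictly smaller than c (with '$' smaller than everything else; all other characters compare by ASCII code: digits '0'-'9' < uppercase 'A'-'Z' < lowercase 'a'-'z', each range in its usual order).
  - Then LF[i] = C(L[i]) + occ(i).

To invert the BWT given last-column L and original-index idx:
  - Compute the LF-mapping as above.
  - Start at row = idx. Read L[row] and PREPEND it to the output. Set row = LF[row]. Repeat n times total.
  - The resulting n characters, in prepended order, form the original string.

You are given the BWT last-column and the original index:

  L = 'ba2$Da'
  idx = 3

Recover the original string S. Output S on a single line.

LF mapping: 5 3 1 0 2 4
Walk LF starting at row 3, prepending L[row]:
  step 1: row=3, L[3]='$', prepend. Next row=LF[3]=0
  step 2: row=0, L[0]='b', prepend. Next row=LF[0]=5
  step 3: row=5, L[5]='a', prepend. Next row=LF[5]=4
  step 4: row=4, L[4]='D', prepend. Next row=LF[4]=2
  step 5: row=2, L[2]='2', prepend. Next row=LF[2]=1
  step 6: row=1, L[1]='a', prepend. Next row=LF[1]=3
Reversed output: a2Dab$

Answer: a2Dab$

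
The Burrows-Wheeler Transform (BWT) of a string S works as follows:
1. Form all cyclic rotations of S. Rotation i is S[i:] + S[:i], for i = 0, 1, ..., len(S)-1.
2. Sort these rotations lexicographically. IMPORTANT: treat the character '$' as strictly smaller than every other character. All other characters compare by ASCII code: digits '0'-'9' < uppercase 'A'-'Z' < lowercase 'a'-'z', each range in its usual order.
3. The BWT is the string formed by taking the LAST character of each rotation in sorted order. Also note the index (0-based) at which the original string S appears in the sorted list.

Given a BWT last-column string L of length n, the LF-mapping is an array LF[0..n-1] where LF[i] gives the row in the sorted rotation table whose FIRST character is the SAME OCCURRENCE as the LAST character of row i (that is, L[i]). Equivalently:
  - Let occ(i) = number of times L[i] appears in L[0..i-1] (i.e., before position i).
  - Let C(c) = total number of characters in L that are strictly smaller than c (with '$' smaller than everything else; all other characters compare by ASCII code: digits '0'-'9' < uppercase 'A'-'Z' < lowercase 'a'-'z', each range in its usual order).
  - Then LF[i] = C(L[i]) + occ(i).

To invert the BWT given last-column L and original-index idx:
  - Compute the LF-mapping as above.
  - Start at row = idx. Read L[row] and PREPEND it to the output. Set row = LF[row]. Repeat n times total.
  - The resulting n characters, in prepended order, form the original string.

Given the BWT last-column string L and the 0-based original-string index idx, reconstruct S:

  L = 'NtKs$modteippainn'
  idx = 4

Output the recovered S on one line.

Answer: disappointmentKN$

Derivation:
LF mapping: 2 15 1 14 0 8 11 4 16 5 6 12 13 3 7 9 10
Walk LF starting at row 4, prepending L[row]:
  step 1: row=4, L[4]='$', prepend. Next row=LF[4]=0
  step 2: row=0, L[0]='N', prepend. Next row=LF[0]=2
  step 3: row=2, L[2]='K', prepend. Next row=LF[2]=1
  step 4: row=1, L[1]='t', prepend. Next row=LF[1]=15
  step 5: row=15, L[15]='n', prepend. Next row=LF[15]=9
  step 6: row=9, L[9]='e', prepend. Next row=LF[9]=5
  step 7: row=5, L[5]='m', prepend. Next row=LF[5]=8
  step 8: row=8, L[8]='t', prepend. Next row=LF[8]=16
  step 9: row=16, L[16]='n', prepend. Next row=LF[16]=10
  step 10: row=10, L[10]='i', prepend. Next row=LF[10]=6
  step 11: row=6, L[6]='o', prepend. Next row=LF[6]=11
  step 12: row=11, L[11]='p', prepend. Next row=LF[11]=12
  step 13: row=12, L[12]='p', prepend. Next row=LF[12]=13
  step 14: row=13, L[13]='a', prepend. Next row=LF[13]=3
  step 15: row=3, L[3]='s', prepend. Next row=LF[3]=14
  step 16: row=14, L[14]='i', prepend. Next row=LF[14]=7
  step 17: row=7, L[7]='d', prepend. Next row=LF[7]=4
Reversed output: disappointmentKN$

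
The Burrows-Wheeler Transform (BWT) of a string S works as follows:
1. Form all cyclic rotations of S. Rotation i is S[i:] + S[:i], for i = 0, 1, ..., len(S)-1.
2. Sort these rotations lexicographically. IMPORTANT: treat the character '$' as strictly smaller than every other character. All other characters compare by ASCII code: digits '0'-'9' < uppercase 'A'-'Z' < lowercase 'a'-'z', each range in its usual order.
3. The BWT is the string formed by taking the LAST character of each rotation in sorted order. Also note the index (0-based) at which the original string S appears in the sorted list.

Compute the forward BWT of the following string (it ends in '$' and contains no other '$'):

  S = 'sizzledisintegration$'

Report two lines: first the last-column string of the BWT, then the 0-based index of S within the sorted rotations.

All 21 rotations (rotation i = S[i:]+S[:i]):
  rot[0] = sizzledisintegration$
  rot[1] = izzledisintegration$s
  rot[2] = zzledisintegration$si
  rot[3] = zledisintegration$siz
  rot[4] = ledisintegration$sizz
  rot[5] = edisintegration$sizzl
  rot[6] = disintegration$sizzle
  rot[7] = isintegration$sizzled
  rot[8] = sintegration$sizzledi
  rot[9] = integration$sizzledis
  rot[10] = ntegration$sizzledisi
  rot[11] = tegration$sizzledisin
  rot[12] = egration$sizzledisint
  rot[13] = gration$sizzledisinte
  rot[14] = ration$sizzledisinteg
  rot[15] = ation$sizzledisintegr
  rot[16] = tion$sizzledisintegra
  rot[17] = ion$sizzledisintegrat
  rot[18] = on$sizzledisintegrati
  rot[19] = n$sizzledisintegratio
  rot[20] = $sizzledisintegration
Sorted (with $ < everything):
  sorted[0] = $sizzledisintegration  (last char: 'n')
  sorted[1] = ation$sizzledisintegr  (last char: 'r')
  sorted[2] = disintegration$sizzle  (last char: 'e')
  sorted[3] = edisintegration$sizzl  (last char: 'l')
  sorted[4] = egration$sizzledisint  (last char: 't')
  sorted[5] = gration$sizzledisinte  (last char: 'e')
  sorted[6] = integration$sizzledis  (last char: 's')
  sorted[7] = ion$sizzledisintegrat  (last char: 't')
  sorted[8] = isintegration$sizzled  (last char: 'd')
  sorted[9] = izzledisintegration$s  (last char: 's')
  sorted[10] = ledisintegration$sizz  (last char: 'z')
  sorted[11] = n$sizzledisintegratio  (last char: 'o')
  sorted[12] = ntegration$sizzledisi  (last char: 'i')
  sorted[13] = on$sizzledisintegrati  (last char: 'i')
  sorted[14] = ration$sizzledisinteg  (last char: 'g')
  sorted[15] = sintegration$sizzledi  (last char: 'i')
  sorted[16] = sizzledisintegration$  (last char: '$')
  sorted[17] = tegration$sizzledisin  (last char: 'n')
  sorted[18] = tion$sizzledisintegra  (last char: 'a')
  sorted[19] = zledisintegration$siz  (last char: 'z')
  sorted[20] = zzledisintegration$si  (last char: 'i')
Last column: nreltestdszoiigi$nazi
Original string S is at sorted index 16

Answer: nreltestdszoiigi$nazi
16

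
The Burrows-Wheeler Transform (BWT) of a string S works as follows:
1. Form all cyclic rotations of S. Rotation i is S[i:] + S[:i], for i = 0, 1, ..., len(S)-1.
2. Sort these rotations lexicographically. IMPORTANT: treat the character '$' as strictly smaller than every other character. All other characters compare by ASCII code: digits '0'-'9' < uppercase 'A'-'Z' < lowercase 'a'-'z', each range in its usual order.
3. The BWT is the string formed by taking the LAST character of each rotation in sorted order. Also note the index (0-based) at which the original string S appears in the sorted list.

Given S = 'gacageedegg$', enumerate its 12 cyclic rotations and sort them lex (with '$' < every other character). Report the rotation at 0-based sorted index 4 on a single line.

All 12 rotations (rotation i = S[i:]+S[:i]):
  rot[0] = gacageedegg$
  rot[1] = acageedegg$g
  rot[2] = cageedegg$ga
  rot[3] = ageedegg$gac
  rot[4] = geedegg$gaca
  rot[5] = eedegg$gacag
  rot[6] = edegg$gacage
  rot[7] = degg$gacagee
  rot[8] = egg$gacageed
  rot[9] = gg$gacageede
  rot[10] = g$gacageedeg
  rot[11] = $gacageedegg
Sorted (with $ < everything):
  sorted[0] = $gacageedegg
  sorted[1] = acageedegg$g
  sorted[2] = ageedegg$gac
  sorted[3] = cageedegg$ga
  sorted[4] = degg$gacagee
  sorted[5] = edegg$gacage
  sorted[6] = eedegg$gacag
  sorted[7] = egg$gacageed
  sorted[8] = g$gacageedeg
  sorted[9] = gacageedegg$
  sorted[10] = geedegg$gaca
  sorted[11] = gg$gacageede
sorted[4] = degg$gacagee

Answer: degg$gacagee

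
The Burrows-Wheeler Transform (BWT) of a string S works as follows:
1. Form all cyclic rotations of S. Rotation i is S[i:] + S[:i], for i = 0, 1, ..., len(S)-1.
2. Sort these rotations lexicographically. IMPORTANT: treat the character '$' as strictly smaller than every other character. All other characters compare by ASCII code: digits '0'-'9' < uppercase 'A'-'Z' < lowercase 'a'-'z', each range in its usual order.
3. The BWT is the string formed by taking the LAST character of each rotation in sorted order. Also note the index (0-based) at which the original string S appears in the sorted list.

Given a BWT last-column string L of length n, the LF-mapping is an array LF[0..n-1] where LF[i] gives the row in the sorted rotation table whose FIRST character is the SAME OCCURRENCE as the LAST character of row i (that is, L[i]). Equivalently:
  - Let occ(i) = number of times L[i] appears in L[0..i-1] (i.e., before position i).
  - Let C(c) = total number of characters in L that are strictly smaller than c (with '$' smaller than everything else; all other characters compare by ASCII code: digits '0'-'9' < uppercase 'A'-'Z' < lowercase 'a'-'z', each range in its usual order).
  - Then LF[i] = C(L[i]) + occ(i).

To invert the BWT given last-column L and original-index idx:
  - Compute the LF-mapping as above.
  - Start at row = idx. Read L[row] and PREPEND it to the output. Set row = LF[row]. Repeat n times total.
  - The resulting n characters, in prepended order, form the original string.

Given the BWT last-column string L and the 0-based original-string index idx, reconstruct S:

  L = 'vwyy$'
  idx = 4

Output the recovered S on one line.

Answer: yywv$

Derivation:
LF mapping: 1 2 3 4 0
Walk LF starting at row 4, prepending L[row]:
  step 1: row=4, L[4]='$', prepend. Next row=LF[4]=0
  step 2: row=0, L[0]='v', prepend. Next row=LF[0]=1
  step 3: row=1, L[1]='w', prepend. Next row=LF[1]=2
  step 4: row=2, L[2]='y', prepend. Next row=LF[2]=3
  step 5: row=3, L[3]='y', prepend. Next row=LF[3]=4
Reversed output: yywv$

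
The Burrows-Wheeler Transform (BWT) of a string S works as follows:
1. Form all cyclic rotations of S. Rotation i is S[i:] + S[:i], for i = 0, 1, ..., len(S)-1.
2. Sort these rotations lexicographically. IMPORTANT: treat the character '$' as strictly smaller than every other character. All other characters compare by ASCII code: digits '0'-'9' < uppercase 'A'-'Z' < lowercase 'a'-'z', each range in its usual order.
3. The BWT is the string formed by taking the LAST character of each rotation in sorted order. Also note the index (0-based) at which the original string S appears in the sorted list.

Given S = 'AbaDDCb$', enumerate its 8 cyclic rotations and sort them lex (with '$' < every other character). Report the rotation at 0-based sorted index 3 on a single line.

All 8 rotations (rotation i = S[i:]+S[:i]):
  rot[0] = AbaDDCb$
  rot[1] = baDDCb$A
  rot[2] = aDDCb$Ab
  rot[3] = DDCb$Aba
  rot[4] = DCb$AbaD
  rot[5] = Cb$AbaDD
  rot[6] = b$AbaDDC
  rot[7] = $AbaDDCb
Sorted (with $ < everything):
  sorted[0] = $AbaDDCb
  sorted[1] = AbaDDCb$
  sorted[2] = Cb$AbaDD
  sorted[3] = DCb$AbaD
  sorted[4] = DDCb$Aba
  sorted[5] = aDDCb$Ab
  sorted[6] = b$AbaDDC
  sorted[7] = baDDCb$A
sorted[3] = DCb$AbaD

Answer: DCb$AbaD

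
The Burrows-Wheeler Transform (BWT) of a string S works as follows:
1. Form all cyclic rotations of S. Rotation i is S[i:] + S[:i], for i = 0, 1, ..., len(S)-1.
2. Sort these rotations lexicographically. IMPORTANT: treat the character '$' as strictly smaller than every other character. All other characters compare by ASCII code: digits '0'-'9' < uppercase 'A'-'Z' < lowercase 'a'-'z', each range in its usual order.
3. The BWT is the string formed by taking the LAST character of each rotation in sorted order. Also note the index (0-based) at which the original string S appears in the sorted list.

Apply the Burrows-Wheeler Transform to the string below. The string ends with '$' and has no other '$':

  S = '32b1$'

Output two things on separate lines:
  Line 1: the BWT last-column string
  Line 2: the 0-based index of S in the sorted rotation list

Answer: 1b3$2
3

Derivation:
All 5 rotations (rotation i = S[i:]+S[:i]):
  rot[0] = 32b1$
  rot[1] = 2b1$3
  rot[2] = b1$32
  rot[3] = 1$32b
  rot[4] = $32b1
Sorted (with $ < everything):
  sorted[0] = $32b1  (last char: '1')
  sorted[1] = 1$32b  (last char: 'b')
  sorted[2] = 2b1$3  (last char: '3')
  sorted[3] = 32b1$  (last char: '$')
  sorted[4] = b1$32  (last char: '2')
Last column: 1b3$2
Original string S is at sorted index 3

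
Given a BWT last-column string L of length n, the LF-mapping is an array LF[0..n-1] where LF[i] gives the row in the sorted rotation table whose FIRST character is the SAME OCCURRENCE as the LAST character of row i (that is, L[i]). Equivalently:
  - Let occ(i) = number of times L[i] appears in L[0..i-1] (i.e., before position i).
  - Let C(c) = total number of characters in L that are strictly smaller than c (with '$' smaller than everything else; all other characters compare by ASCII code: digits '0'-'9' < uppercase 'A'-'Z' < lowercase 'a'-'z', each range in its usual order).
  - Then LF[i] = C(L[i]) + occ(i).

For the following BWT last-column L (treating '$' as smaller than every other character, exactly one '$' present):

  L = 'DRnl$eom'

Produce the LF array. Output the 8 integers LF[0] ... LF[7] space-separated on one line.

Answer: 1 2 6 4 0 3 7 5

Derivation:
Char counts: '$':1, 'D':1, 'R':1, 'e':1, 'l':1, 'm':1, 'n':1, 'o':1
C (first-col start): C('$')=0, C('D')=1, C('R')=2, C('e')=3, C('l')=4, C('m')=5, C('n')=6, C('o')=7
L[0]='D': occ=0, LF[0]=C('D')+0=1+0=1
L[1]='R': occ=0, LF[1]=C('R')+0=2+0=2
L[2]='n': occ=0, LF[2]=C('n')+0=6+0=6
L[3]='l': occ=0, LF[3]=C('l')+0=4+0=4
L[4]='$': occ=0, LF[4]=C('$')+0=0+0=0
L[5]='e': occ=0, LF[5]=C('e')+0=3+0=3
L[6]='o': occ=0, LF[6]=C('o')+0=7+0=7
L[7]='m': occ=0, LF[7]=C('m')+0=5+0=5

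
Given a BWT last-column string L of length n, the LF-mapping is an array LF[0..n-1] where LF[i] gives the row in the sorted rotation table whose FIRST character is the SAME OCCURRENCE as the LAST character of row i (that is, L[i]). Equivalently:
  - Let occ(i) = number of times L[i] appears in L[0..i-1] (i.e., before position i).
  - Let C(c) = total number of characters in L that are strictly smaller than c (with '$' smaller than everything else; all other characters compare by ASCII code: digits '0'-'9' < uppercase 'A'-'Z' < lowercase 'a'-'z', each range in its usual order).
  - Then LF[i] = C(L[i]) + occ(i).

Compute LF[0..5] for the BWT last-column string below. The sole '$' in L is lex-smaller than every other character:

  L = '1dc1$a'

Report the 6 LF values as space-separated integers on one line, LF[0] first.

Char counts: '$':1, '1':2, 'a':1, 'c':1, 'd':1
C (first-col start): C('$')=0, C('1')=1, C('a')=3, C('c')=4, C('d')=5
L[0]='1': occ=0, LF[0]=C('1')+0=1+0=1
L[1]='d': occ=0, LF[1]=C('d')+0=5+0=5
L[2]='c': occ=0, LF[2]=C('c')+0=4+0=4
L[3]='1': occ=1, LF[3]=C('1')+1=1+1=2
L[4]='$': occ=0, LF[4]=C('$')+0=0+0=0
L[5]='a': occ=0, LF[5]=C('a')+0=3+0=3

Answer: 1 5 4 2 0 3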